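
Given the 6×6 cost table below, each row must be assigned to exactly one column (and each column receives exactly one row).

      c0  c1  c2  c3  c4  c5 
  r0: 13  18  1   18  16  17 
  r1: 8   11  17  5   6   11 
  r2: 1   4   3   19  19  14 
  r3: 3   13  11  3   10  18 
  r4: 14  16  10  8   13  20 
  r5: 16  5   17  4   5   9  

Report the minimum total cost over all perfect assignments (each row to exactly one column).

Minimum assignment cost: 31

optimal assignment: row0→col2 (cost 1), row1→col4 (cost 6), row2→col1 (cost 4), row3→col0 (cost 3), row4→col3 (cost 8), row5→col5 (cost 9)
total = 1 + 6 + 4 + 3 + 8 + 9 = 31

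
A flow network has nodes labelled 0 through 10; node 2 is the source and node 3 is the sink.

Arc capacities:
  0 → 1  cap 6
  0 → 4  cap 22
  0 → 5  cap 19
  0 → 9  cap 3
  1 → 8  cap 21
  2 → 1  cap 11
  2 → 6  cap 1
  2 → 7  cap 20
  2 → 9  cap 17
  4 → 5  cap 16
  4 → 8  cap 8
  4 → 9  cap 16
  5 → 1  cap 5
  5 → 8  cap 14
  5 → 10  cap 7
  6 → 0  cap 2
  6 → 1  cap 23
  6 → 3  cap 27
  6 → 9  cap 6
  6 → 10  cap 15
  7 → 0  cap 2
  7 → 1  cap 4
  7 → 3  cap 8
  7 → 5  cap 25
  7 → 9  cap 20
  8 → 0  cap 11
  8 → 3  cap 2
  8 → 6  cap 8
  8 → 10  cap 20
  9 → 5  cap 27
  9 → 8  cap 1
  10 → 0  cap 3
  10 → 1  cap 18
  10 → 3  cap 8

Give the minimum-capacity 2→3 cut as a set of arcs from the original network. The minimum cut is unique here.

Min-cut arcs: {(2,6), (7,3), (8,3), (8,6), (10,3)} (total capacity 27)

augment #1: 2→6→3 push 1
augment #2: 2→7→3 push 8
augment #3: 2→1→8→3 push 2
augment #4: 2→1→8→6→3 push 8
augment #5: 2→1→8→10→3 push 1
augment #6: 2→7→5→10→3 push 7
max flow = 27; residual-reachable set from 2 gives S-side
cut edges (S→T): {(2,6), (7,3), (8,3), (8,6), (10,3)} total cap 27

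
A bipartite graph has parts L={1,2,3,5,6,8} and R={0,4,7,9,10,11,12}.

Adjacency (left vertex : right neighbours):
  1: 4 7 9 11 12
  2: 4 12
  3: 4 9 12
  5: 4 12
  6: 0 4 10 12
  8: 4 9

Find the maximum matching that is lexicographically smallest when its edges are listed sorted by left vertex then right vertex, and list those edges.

|M| = 5 (so the lex-smallest maximum matching has 5 edges)
process left vertices in ascending order; for each, take the smallest-labelled available neighbour that still permits 5 edges overall, or leave it unmatched if none does
lex-smallest matching: {1-7, 2-4, 3-9, 5-12, 6-0}

Lex-smallest maximum matching: {(1,7), (2,4), (3,9), (5,12), (6,0)}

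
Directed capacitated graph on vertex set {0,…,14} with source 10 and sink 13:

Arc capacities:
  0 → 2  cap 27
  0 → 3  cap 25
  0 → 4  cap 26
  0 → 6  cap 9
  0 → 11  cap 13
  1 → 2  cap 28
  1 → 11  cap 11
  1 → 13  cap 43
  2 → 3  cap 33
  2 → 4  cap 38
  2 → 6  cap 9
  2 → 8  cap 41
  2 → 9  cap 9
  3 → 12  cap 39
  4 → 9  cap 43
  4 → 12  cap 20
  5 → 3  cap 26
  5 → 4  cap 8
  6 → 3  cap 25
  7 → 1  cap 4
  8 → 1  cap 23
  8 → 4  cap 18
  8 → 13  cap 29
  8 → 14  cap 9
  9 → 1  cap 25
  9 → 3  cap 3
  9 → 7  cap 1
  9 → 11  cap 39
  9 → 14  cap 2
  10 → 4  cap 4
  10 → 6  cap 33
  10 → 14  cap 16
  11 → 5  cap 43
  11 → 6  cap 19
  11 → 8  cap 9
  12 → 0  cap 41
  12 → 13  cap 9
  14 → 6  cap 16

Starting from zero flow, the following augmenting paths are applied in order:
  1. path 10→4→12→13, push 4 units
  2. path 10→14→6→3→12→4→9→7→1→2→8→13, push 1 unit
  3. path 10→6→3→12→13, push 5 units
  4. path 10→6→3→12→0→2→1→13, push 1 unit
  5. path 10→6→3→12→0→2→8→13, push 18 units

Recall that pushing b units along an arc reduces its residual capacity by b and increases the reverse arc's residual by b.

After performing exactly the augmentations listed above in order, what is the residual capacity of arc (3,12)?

after path 1 (10→4→12→13, push 4): res(3,12)=39
after path 2 (10→14→6→3→12→4→9→7→1→2→8→13, push 1): res(3,12)=38
after path 3 (10→6→3→12→13, push 5): res(3,12)=33
after path 4 (10→6→3→12→0→2→1→13, push 1): res(3,12)=32
after path 5 (10→6→3→12→0→2→8→13, push 18): res(3,12)=14

Residual capacity of (3,12): 14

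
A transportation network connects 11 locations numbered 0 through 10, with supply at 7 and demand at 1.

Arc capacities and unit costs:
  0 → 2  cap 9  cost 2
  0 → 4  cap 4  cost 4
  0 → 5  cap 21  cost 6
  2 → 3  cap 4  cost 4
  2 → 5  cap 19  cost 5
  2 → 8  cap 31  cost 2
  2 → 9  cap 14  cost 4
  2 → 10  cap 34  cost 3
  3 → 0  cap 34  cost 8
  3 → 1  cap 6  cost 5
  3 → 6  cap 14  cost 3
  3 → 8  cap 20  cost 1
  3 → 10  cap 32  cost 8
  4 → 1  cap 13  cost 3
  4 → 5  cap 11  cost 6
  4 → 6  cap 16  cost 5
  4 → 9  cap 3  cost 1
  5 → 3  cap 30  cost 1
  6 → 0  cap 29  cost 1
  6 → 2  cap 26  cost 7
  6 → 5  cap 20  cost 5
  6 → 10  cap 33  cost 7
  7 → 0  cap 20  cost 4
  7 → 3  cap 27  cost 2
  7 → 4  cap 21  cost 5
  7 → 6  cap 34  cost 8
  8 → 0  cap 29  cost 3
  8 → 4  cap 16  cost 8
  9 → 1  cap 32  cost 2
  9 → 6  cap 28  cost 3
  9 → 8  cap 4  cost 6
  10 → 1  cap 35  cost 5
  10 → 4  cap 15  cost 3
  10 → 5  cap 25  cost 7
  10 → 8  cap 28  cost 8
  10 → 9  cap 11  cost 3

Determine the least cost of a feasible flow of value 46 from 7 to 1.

Minimum cost for 46 units: 503

shortest-cost path #1: 7→3→1 push 6 @ unit cost 7 (adds 42)
shortest-cost path #2: 7→4→1 push 13 @ unit cost 8 (adds 104)
shortest-cost path #3: 7→4→9→1 push 3 @ unit cost 8 (adds 24)
shortest-cost path #4: 7→0→2→9→1 push 9 @ unit cost 12 (adds 108)
shortest-cost path #5: 7→3→10→1 push 15 @ unit cost 15 (adds 225)
total cost = 503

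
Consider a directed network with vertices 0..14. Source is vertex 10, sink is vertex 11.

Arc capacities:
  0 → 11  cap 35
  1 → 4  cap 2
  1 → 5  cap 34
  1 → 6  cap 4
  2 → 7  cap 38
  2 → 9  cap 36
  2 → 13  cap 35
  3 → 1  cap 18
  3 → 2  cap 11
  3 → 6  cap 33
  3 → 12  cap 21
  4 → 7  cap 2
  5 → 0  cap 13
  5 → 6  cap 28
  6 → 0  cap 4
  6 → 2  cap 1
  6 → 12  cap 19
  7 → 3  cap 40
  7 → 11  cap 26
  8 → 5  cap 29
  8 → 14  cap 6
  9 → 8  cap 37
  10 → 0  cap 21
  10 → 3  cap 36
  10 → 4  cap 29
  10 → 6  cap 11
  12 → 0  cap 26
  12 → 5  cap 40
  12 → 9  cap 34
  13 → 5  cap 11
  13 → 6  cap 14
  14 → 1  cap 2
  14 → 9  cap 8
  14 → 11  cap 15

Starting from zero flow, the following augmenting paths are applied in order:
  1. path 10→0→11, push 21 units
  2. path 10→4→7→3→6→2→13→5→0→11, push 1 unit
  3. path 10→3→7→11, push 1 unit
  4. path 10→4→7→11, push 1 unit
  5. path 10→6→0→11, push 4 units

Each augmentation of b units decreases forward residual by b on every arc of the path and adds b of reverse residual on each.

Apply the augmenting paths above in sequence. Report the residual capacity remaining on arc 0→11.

after path 1 (10→0→11, push 21): res(0,11)=14
after path 2 (10→4→7→3→6→2→13→5→0→11, push 1): res(0,11)=13
after path 3 (10→3→7→11, push 1): res(0,11)=13
after path 4 (10→4→7→11, push 1): res(0,11)=13
after path 5 (10→6→0→11, push 4): res(0,11)=9

Residual capacity of (0,11): 9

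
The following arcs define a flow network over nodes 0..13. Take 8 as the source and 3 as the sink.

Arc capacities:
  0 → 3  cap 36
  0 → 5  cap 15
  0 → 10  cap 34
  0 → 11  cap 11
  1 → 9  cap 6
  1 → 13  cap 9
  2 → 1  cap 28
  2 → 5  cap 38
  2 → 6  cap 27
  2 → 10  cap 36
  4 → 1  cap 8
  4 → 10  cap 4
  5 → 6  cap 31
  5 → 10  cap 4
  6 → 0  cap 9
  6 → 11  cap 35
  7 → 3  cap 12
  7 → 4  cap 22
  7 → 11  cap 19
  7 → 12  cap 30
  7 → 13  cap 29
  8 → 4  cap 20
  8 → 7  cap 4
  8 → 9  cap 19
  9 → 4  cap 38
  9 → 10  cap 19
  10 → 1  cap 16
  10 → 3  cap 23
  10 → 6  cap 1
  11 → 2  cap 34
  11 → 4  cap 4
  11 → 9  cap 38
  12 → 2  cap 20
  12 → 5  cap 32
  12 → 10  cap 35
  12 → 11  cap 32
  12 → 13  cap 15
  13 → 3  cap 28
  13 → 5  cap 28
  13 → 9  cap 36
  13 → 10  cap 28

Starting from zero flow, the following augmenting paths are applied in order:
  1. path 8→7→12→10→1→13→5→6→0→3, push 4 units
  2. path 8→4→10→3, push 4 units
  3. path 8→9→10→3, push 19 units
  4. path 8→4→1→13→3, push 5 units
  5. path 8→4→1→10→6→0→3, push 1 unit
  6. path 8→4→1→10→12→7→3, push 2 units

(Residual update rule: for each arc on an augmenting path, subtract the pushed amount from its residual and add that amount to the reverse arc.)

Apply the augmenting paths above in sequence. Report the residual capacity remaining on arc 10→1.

after path 1 (8→7→12→10→1→13→5→6→0→3, push 4): res(10,1)=12
after path 2 (8→4→10→3, push 4): res(10,1)=12
after path 3 (8→9→10→3, push 19): res(10,1)=12
after path 4 (8→4→1→13→3, push 5): res(10,1)=12
after path 5 (8→4→1→10→6→0→3, push 1): res(10,1)=13
after path 6 (8→4→1→10→12→7→3, push 2): res(10,1)=15

Residual capacity of (10,1): 15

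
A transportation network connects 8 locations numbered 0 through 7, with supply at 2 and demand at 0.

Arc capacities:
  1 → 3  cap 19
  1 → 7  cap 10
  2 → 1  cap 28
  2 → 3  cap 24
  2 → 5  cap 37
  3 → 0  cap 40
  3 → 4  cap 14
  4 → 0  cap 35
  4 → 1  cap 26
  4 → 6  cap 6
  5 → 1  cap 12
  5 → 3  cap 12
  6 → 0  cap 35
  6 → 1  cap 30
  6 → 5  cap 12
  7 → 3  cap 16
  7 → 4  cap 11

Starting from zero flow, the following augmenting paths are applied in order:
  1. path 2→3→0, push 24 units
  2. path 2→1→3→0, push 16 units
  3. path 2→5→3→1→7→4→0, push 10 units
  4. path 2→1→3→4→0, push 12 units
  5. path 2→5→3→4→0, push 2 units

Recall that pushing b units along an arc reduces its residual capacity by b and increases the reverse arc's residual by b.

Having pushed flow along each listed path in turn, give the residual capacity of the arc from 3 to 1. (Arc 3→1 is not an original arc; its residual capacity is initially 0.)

after path 1 (2→3→0, push 24): res(3,1)=0
after path 2 (2→1→3→0, push 16): res(3,1)=16
after path 3 (2→5→3→1→7→4→0, push 10): res(3,1)=6
after path 4 (2→1→3→4→0, push 12): res(3,1)=18
after path 5 (2→5→3→4→0, push 2): res(3,1)=18

Residual capacity of (3,1): 18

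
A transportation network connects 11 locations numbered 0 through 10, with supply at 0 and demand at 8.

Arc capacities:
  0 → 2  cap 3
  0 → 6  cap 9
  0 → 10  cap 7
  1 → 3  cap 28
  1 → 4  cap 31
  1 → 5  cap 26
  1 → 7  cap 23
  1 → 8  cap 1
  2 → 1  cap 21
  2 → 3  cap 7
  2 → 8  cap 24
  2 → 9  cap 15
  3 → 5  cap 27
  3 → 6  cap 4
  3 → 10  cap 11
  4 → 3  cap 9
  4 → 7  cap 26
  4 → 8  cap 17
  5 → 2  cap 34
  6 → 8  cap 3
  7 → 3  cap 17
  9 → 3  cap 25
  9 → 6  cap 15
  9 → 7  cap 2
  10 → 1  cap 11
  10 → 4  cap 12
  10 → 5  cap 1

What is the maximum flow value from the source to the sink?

Maximum flow value: 13

augment #1: 0→2→8 bottleneck 3, total now 3
augment #2: 0→6→8 bottleneck 3, total now 6
augment #3: 0→10→1→8 bottleneck 1, total now 7
augment #4: 0→10→4→8 bottleneck 6, total now 13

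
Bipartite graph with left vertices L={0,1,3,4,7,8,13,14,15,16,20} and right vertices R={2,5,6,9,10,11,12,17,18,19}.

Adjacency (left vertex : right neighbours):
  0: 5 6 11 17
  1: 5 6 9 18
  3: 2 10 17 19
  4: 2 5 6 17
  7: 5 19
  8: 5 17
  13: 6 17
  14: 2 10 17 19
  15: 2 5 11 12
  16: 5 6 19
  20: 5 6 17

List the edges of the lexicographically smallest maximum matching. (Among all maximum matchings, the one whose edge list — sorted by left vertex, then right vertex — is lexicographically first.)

Lex-smallest maximum matching: {(0,11), (1,9), (3,2), (4,5), (7,19), (8,17), (13,6), (14,10), (15,12)}

|M| = 9 (so the lex-smallest maximum matching has 9 edges)
process left vertices in ascending order; for each, take the smallest-labelled available neighbour that still permits 9 edges overall, or leave it unmatched if none does
lex-smallest matching: {0-11, 1-9, 3-2, 4-5, 7-19, 8-17, 13-6, 14-10, 15-12}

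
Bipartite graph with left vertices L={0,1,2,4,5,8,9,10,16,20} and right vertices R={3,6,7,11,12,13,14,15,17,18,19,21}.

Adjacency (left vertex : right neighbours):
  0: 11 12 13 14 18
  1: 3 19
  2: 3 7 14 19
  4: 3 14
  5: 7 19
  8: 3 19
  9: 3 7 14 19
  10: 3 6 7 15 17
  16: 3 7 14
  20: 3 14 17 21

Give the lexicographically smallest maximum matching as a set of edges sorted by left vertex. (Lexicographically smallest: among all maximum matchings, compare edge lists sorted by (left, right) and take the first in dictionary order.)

|M| = 7 (so the lex-smallest maximum matching has 7 edges)
process left vertices in ascending order; for each, take the smallest-labelled available neighbour that still permits 7 edges overall, or leave it unmatched if none does
lex-smallest matching: {0-11, 1-3, 2-7, 4-14, 5-19, 10-6, 20-17}

Lex-smallest maximum matching: {(0,11), (1,3), (2,7), (4,14), (5,19), (10,6), (20,17)}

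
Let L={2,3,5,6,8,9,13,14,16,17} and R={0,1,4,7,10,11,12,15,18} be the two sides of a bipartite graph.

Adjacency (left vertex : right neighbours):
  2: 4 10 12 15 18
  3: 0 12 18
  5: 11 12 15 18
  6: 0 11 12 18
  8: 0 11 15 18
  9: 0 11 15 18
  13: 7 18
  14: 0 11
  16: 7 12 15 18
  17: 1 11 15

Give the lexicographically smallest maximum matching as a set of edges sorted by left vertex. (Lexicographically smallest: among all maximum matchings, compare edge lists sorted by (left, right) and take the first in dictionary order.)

|M| = 8 (so the lex-smallest maximum matching has 8 edges)
process left vertices in ascending order; for each, take the smallest-labelled available neighbour that still permits 8 edges overall, or leave it unmatched if none does
lex-smallest matching: {2-4, 3-0, 5-11, 6-12, 8-15, 9-18, 13-7, 17-1}

Lex-smallest maximum matching: {(2,4), (3,0), (5,11), (6,12), (8,15), (9,18), (13,7), (17,1)}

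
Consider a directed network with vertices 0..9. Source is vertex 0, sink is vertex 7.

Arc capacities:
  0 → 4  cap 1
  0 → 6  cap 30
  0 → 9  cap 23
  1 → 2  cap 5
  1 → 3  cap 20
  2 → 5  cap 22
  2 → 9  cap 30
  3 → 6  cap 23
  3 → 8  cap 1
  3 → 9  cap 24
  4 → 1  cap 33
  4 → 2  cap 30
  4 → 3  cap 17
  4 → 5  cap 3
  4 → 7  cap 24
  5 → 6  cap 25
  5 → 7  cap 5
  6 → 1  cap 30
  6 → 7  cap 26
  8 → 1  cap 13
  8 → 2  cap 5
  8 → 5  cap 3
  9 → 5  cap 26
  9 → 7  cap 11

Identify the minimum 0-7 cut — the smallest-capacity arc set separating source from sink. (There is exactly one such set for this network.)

Min-cut arcs: {(0,4), (5,7), (6,7), (9,7)} (total capacity 43)

augment #1: 0→4→7 push 1
augment #2: 0→6→7 push 26
augment #3: 0→9→7 push 11
augment #4: 0→9→5→7 push 5
max flow = 43; residual-reachable set from 0 gives S-side
cut edges (S→T): {(0,4), (5,7), (6,7), (9,7)} total cap 43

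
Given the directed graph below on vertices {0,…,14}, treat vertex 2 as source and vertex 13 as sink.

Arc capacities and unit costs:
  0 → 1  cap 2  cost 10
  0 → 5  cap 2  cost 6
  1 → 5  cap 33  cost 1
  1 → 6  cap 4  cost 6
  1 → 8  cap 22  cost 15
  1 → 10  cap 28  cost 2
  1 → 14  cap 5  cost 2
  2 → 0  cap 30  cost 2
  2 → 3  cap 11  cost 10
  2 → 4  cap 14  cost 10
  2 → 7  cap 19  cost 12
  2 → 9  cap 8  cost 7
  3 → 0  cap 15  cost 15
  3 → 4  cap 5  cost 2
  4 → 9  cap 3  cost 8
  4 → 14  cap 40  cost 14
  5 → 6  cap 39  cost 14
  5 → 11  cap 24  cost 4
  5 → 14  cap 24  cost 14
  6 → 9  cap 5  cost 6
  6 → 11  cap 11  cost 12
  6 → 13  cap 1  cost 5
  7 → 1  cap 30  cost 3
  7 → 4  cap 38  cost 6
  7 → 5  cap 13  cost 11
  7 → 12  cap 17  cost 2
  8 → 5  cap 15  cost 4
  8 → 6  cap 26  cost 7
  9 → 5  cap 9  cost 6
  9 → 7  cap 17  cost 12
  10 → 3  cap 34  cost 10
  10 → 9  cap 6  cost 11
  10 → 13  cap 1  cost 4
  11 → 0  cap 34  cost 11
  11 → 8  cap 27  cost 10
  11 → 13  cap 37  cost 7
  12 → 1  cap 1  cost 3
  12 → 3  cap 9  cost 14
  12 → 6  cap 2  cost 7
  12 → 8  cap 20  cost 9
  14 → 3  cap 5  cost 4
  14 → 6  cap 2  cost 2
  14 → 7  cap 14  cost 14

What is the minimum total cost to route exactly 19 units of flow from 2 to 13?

Minimum cost for 19 units: 458

shortest-cost path #1: 2→0→1→10→13 push 1 @ unit cost 18 (adds 18)
shortest-cost path #2: 2→0→5→11→13 push 2 @ unit cost 19 (adds 38)
shortest-cost path #3: 2→0→1→14→6→13 push 1 @ unit cost 21 (adds 21)
shortest-cost path #4: 2→9→5→11→13 push 8 @ unit cost 24 (adds 192)
shortest-cost path #5: 2→7→1→5→11→13 push 7 @ unit cost 27 (adds 189)
total cost = 458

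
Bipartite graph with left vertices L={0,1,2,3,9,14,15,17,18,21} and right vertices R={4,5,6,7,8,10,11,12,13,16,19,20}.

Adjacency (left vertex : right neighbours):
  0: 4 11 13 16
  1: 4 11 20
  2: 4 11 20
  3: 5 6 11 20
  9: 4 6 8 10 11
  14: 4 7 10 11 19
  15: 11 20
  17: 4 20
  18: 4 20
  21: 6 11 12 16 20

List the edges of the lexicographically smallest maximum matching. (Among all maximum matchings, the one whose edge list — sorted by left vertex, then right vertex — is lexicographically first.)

Lex-smallest maximum matching: {(0,13), (1,4), (2,11), (3,5), (9,6), (14,7), (15,20), (21,12)}

|M| = 8 (so the lex-smallest maximum matching has 8 edges)
process left vertices in ascending order; for each, take the smallest-labelled available neighbour that still permits 8 edges overall, or leave it unmatched if none does
lex-smallest matching: {0-13, 1-4, 2-11, 3-5, 9-6, 14-7, 15-20, 21-12}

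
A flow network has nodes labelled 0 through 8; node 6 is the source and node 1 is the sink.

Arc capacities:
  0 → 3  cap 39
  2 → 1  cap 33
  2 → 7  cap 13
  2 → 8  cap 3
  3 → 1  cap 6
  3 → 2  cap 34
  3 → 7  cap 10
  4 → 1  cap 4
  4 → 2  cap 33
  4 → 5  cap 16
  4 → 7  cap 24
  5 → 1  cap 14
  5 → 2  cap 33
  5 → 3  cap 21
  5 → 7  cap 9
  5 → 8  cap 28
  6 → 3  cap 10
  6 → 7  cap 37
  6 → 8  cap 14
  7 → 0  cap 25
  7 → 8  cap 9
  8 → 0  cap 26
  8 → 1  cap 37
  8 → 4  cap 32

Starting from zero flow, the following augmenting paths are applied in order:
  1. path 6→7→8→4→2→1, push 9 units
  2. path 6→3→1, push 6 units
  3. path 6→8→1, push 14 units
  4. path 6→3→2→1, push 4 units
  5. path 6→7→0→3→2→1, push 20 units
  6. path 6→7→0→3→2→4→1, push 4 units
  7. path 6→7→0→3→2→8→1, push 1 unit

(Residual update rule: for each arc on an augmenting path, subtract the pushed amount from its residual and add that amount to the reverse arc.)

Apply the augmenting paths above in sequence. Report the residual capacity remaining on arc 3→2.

Residual capacity of (3,2): 5

after path 1 (6→7→8→4→2→1, push 9): res(3,2)=34
after path 2 (6→3→1, push 6): res(3,2)=34
after path 3 (6→8→1, push 14): res(3,2)=34
after path 4 (6→3→2→1, push 4): res(3,2)=30
after path 5 (6→7→0→3→2→1, push 20): res(3,2)=10
after path 6 (6→7→0→3→2→4→1, push 4): res(3,2)=6
after path 7 (6→7→0→3→2→8→1, push 1): res(3,2)=5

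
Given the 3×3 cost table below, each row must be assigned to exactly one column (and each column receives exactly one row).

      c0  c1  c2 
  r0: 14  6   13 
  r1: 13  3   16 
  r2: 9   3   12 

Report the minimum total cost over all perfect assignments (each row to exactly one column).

Minimum assignment cost: 25

optimal assignment: row0→col2 (cost 13), row1→col1 (cost 3), row2→col0 (cost 9)
total = 13 + 3 + 9 = 25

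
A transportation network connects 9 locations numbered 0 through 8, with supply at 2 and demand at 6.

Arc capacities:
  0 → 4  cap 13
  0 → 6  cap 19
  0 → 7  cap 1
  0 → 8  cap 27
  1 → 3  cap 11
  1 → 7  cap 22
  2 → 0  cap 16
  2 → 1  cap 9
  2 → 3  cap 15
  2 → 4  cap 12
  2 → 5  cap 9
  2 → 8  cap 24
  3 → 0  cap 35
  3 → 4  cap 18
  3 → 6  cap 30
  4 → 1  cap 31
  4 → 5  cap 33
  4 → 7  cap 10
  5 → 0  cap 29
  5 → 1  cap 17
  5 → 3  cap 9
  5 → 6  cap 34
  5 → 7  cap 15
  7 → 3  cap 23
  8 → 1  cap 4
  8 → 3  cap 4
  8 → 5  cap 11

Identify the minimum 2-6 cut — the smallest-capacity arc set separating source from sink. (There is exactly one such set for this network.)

augment #1: 2→0→6 push 16
augment #2: 2→3→6 push 15
augment #3: 2→5→6 push 9
augment #4: 2→1→3→6 push 9
augment #5: 2→4→5→6 push 12
augment #6: 2→8→3→6 push 4
augment #7: 2→8→5→6 push 11
augment #8: 2→8→1→3→6 push 2
augment #9: 2→8→1→7→3→0→6 push 2
max flow = 80; residual-reachable set from 2 gives S-side
cut edges (S→T): {(2,0), (2,1), (2,3), (2,4), (2,5), (8,1), (8,3), (8,5)} total cap 80

Min-cut arcs: {(2,0), (2,1), (2,3), (2,4), (2,5), (8,1), (8,3), (8,5)} (total capacity 80)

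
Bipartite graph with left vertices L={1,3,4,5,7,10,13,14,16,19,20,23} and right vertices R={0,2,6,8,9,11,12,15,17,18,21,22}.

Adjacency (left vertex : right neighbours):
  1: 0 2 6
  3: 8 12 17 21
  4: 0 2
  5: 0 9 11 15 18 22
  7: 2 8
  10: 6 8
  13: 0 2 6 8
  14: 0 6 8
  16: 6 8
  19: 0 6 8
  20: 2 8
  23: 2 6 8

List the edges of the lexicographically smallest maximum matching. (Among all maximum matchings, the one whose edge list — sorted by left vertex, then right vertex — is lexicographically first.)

Lex-smallest maximum matching: {(1,0), (3,12), (4,2), (5,9), (7,8), (10,6)}

|M| = 6 (so the lex-smallest maximum matching has 6 edges)
process left vertices in ascending order; for each, take the smallest-labelled available neighbour that still permits 6 edges overall, or leave it unmatched if none does
lex-smallest matching: {1-0, 3-12, 4-2, 5-9, 7-8, 10-6}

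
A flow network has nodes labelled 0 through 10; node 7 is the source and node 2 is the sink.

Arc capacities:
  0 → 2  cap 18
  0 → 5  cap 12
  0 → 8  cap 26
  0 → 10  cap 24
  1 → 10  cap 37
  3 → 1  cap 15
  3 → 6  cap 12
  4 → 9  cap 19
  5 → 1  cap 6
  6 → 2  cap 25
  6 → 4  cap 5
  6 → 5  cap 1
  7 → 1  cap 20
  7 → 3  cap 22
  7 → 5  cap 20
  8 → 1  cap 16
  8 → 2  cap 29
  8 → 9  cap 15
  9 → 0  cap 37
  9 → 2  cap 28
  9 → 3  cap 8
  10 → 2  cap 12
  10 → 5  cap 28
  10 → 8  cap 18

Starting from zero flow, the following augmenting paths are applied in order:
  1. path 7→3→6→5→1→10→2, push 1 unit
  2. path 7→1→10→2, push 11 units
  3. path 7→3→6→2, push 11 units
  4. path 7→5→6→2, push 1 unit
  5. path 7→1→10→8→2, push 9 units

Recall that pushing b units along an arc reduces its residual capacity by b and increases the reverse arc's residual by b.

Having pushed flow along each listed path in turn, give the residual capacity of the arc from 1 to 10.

Residual capacity of (1,10): 16

after path 1 (7→3→6→5→1→10→2, push 1): res(1,10)=36
after path 2 (7→1→10→2, push 11): res(1,10)=25
after path 3 (7→3→6→2, push 11): res(1,10)=25
after path 4 (7→5→6→2, push 1): res(1,10)=25
after path 5 (7→1→10→8→2, push 9): res(1,10)=16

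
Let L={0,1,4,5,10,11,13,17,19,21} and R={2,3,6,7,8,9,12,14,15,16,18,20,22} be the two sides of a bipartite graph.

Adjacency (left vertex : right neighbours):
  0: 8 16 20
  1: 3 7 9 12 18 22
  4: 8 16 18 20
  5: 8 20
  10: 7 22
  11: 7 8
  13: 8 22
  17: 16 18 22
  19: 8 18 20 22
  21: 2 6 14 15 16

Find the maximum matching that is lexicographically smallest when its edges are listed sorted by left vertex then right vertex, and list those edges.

|M| = 8 (so the lex-smallest maximum matching has 8 edges)
process left vertices in ascending order; for each, take the smallest-labelled available neighbour that still permits 8 edges overall, or leave it unmatched if none does
lex-smallest matching: {0-8, 1-3, 4-16, 5-20, 10-7, 13-22, 17-18, 21-2}

Lex-smallest maximum matching: {(0,8), (1,3), (4,16), (5,20), (10,7), (13,22), (17,18), (21,2)}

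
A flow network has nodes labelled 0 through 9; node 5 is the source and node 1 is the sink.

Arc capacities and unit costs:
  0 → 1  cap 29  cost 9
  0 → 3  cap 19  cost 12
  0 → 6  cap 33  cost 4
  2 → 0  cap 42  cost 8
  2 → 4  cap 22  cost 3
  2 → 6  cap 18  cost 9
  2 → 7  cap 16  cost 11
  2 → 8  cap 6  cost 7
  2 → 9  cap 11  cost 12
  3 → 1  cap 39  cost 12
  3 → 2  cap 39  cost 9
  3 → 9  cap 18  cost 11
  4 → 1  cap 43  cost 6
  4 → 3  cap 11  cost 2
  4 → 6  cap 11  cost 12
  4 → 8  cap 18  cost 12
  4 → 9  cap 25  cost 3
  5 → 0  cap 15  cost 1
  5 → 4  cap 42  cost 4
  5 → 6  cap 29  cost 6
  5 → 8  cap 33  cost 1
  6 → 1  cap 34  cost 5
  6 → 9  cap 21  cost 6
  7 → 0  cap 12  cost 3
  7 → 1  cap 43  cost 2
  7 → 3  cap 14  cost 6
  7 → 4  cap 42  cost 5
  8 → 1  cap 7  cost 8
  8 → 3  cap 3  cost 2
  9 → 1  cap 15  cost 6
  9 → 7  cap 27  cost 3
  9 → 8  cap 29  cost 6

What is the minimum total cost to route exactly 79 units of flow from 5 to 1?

Minimum cost for 79 units: 798

shortest-cost path #1: 5→8→1 push 7 @ unit cost 9 (adds 63)
shortest-cost path #2: 5→0→1 push 15 @ unit cost 10 (adds 150)
shortest-cost path #3: 5→4→1 push 42 @ unit cost 10 (adds 420)
shortest-cost path #4: 5→6→1 push 15 @ unit cost 11 (adds 165)
total cost = 798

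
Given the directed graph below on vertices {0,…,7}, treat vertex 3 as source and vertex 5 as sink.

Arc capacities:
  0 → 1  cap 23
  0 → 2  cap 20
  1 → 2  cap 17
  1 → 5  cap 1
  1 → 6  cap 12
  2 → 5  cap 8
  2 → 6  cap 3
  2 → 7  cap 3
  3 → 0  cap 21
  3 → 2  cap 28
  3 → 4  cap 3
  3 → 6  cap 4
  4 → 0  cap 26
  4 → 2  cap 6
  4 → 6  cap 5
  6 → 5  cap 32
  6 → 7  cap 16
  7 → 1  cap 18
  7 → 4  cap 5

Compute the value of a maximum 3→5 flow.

augment #1: 3→2→5 bottleneck 8, total now 8
augment #2: 3→6→5 bottleneck 4, total now 12
augment #3: 3→0→1→5 bottleneck 1, total now 13
augment #4: 3→2→6→5 bottleneck 3, total now 16
augment #5: 3→4→6→5 bottleneck 3, total now 19
augment #6: 3→0→1→6→5 bottleneck 12, total now 31
augment #7: 3→2→7→4→6→5 bottleneck 2, total now 33

Maximum flow value: 33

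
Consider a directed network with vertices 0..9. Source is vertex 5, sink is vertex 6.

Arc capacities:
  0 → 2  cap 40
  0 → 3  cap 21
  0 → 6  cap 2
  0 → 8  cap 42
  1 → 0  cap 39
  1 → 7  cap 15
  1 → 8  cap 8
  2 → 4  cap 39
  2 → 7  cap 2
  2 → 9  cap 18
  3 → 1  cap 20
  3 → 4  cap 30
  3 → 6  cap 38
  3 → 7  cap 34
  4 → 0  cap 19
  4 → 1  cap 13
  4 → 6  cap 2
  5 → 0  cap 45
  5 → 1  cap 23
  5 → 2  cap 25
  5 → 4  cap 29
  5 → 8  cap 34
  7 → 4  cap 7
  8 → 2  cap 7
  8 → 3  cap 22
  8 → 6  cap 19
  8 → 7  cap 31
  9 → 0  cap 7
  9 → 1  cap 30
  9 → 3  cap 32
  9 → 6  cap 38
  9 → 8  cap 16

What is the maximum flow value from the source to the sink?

Maximum flow value: 79

augment #1: 5→0→6 bottleneck 2, total now 2
augment #2: 5→4→6 bottleneck 2, total now 4
augment #3: 5→8→6 bottleneck 19, total now 23
augment #4: 5→0→3→6 bottleneck 21, total now 44
augment #5: 5→2→9→6 bottleneck 18, total now 62
augment #6: 5→8→3→6 bottleneck 15, total now 77
augment #7: 5→0→8→3→6 bottleneck 2, total now 79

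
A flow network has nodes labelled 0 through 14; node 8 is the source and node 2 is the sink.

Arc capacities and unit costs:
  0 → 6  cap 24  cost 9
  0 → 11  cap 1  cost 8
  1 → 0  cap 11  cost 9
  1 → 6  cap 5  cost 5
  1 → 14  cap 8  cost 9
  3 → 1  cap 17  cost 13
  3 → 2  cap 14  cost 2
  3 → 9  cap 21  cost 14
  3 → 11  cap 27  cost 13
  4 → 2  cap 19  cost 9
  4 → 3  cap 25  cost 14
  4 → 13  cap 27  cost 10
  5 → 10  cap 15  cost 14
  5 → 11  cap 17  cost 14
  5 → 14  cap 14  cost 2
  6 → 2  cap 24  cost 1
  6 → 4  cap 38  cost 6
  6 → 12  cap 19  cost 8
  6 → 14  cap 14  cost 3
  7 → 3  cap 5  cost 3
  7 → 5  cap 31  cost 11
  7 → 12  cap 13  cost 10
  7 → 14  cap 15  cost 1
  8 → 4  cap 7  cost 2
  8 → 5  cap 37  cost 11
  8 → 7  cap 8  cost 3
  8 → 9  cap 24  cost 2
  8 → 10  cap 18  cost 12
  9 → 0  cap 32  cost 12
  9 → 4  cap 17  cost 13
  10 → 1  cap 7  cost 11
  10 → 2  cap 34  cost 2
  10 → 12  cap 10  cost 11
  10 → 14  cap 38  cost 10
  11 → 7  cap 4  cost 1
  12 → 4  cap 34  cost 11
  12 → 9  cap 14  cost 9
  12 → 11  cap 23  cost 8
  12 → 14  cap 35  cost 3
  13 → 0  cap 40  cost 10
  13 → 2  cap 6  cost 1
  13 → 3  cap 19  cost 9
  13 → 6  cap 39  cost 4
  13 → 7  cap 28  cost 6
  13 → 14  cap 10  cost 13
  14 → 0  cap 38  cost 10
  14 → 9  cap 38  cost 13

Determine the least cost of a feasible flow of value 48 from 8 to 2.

Minimum cost for 48 units: 801

shortest-cost path #1: 8→7→3→2 push 5 @ unit cost 8 (adds 40)
shortest-cost path #2: 8→4→2 push 7 @ unit cost 11 (adds 77)
shortest-cost path #3: 8→10→2 push 18 @ unit cost 14 (adds 252)
shortest-cost path #4: 8→9→4→2 push 12 @ unit cost 24 (adds 288)
shortest-cost path #5: 8→9→0→6→2 push 6 @ unit cost 24 (adds 144)
total cost = 801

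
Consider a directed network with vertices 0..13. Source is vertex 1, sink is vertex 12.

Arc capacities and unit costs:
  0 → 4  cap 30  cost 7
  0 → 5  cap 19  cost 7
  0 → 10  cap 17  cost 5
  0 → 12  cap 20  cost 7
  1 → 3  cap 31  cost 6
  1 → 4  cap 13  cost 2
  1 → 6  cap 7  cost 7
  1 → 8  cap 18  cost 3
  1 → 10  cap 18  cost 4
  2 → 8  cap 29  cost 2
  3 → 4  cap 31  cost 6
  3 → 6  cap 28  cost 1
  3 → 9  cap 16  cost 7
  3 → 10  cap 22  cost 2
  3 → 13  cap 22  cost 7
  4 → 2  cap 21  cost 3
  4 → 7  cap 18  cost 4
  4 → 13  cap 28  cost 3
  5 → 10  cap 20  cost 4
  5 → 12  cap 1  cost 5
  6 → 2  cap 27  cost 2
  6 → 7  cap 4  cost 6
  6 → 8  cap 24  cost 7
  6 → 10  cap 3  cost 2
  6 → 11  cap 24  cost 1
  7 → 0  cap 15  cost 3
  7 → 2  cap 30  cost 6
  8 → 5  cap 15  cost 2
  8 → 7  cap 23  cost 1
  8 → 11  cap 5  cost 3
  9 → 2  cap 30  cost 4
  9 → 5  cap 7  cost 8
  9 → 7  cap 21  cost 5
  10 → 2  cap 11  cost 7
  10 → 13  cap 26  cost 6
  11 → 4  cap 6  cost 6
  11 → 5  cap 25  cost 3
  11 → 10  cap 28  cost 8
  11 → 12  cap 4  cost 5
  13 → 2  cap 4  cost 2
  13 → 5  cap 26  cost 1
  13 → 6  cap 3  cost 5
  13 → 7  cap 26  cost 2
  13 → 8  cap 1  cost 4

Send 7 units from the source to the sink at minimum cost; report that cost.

Minimum cost for 7 units: 82

shortest-cost path #1: 1→8→5→12 push 1 @ unit cost 10 (adds 10)
shortest-cost path #2: 1→8→11→12 push 4 @ unit cost 11 (adds 44)
shortest-cost path #3: 1→8→7→0→12 push 2 @ unit cost 14 (adds 28)
total cost = 82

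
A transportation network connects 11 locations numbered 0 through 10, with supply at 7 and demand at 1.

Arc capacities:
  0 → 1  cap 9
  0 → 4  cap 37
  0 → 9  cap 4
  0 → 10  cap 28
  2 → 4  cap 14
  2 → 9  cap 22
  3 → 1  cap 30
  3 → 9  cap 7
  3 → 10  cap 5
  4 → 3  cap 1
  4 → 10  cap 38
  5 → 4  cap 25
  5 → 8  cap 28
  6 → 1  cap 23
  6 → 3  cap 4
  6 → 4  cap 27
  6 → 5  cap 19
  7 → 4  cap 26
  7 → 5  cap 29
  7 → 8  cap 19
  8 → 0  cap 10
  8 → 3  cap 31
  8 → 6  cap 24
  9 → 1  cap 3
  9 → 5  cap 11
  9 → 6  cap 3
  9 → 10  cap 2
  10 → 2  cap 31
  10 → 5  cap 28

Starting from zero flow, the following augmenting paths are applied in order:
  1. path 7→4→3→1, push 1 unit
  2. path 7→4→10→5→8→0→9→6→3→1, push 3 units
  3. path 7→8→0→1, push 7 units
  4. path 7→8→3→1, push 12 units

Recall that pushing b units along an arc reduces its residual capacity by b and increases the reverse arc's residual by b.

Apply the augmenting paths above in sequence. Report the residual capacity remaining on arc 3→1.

after path 1 (7→4→3→1, push 1): res(3,1)=29
after path 2 (7→4→10→5→8→0→9→6→3→1, push 3): res(3,1)=26
after path 3 (7→8→0→1, push 7): res(3,1)=26
after path 4 (7→8→3→1, push 12): res(3,1)=14

Residual capacity of (3,1): 14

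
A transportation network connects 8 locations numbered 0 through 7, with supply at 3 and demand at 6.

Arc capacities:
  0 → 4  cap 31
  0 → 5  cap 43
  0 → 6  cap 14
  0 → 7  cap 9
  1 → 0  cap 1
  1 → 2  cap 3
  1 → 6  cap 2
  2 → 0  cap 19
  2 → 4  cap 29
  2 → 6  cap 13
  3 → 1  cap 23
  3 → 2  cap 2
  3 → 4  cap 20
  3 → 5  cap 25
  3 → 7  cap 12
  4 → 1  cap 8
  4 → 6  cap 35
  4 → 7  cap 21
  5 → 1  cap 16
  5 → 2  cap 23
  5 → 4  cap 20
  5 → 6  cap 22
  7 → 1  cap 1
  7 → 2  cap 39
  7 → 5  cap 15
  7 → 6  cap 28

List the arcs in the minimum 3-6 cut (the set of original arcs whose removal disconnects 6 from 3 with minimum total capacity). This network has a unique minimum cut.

augment #1: 3→1→6 push 2
augment #2: 3→2→6 push 2
augment #3: 3→4→6 push 20
augment #4: 3→5→6 push 22
augment #5: 3→7→6 push 12
augment #6: 3→1→0→6 push 1
augment #7: 3→1→2→6 push 3
augment #8: 3→5→2→6 push 3
max flow = 65; residual-reachable set from 3 gives S-side
cut edges (S→T): {(1,0), (1,2), (1,6), (3,2), (3,4), (3,5), (3,7)} total cap 65

Min-cut arcs: {(1,0), (1,2), (1,6), (3,2), (3,4), (3,5), (3,7)} (total capacity 65)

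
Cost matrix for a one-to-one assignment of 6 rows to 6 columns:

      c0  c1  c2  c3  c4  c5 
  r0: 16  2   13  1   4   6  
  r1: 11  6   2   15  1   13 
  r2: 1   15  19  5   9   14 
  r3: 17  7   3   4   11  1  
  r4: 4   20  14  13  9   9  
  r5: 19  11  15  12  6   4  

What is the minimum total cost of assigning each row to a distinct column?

Minimum assignment cost: 19

optimal assignment: row0→col1 (cost 2), row1→col4 (cost 1), row2→col3 (cost 5), row3→col2 (cost 3), row4→col0 (cost 4), row5→col5 (cost 4)
total = 2 + 1 + 5 + 3 + 4 + 4 = 19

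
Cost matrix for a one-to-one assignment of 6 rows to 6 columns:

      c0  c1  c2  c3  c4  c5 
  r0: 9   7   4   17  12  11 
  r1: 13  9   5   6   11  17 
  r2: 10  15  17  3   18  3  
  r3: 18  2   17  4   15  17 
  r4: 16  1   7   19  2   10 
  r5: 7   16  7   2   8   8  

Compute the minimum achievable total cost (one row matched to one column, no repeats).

optimal assignment: row0→col0 (cost 9), row1→col2 (cost 5), row2→col5 (cost 3), row3→col1 (cost 2), row4→col4 (cost 2), row5→col3 (cost 2)
total = 9 + 5 + 3 + 2 + 2 + 2 = 23

Minimum assignment cost: 23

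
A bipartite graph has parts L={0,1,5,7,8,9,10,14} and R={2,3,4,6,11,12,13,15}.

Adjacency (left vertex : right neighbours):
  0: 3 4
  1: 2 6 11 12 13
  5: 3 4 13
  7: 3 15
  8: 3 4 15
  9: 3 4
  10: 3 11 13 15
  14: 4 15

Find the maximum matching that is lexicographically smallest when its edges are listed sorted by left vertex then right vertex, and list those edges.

|M| = 6 (so the lex-smallest maximum matching has 6 edges)
process left vertices in ascending order; for each, take the smallest-labelled available neighbour that still permits 6 edges overall, or leave it unmatched if none does
lex-smallest matching: {0-3, 1-2, 5-13, 7-15, 8-4, 10-11}

Lex-smallest maximum matching: {(0,3), (1,2), (5,13), (7,15), (8,4), (10,11)}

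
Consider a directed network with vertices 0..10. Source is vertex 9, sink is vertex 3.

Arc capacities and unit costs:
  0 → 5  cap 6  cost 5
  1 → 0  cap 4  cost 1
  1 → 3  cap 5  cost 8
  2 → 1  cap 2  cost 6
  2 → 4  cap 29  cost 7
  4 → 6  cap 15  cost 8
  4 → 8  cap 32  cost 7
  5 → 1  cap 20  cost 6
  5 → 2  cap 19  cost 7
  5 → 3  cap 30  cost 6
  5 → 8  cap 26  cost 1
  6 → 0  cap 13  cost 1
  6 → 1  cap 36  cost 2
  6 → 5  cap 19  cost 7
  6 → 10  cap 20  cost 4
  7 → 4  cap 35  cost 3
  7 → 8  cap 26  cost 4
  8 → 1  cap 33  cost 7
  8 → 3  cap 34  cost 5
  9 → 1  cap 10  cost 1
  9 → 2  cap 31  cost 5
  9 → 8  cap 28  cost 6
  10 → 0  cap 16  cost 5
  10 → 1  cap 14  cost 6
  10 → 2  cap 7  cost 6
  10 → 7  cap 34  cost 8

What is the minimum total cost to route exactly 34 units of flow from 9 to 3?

shortest-cost path #1: 9→1→3 push 5 @ unit cost 9 (adds 45)
shortest-cost path #2: 9→8→3 push 28 @ unit cost 11 (adds 308)
shortest-cost path #3: 9→1→0→5→3 push 1 @ unit cost 13 (adds 13)
total cost = 366

Minimum cost for 34 units: 366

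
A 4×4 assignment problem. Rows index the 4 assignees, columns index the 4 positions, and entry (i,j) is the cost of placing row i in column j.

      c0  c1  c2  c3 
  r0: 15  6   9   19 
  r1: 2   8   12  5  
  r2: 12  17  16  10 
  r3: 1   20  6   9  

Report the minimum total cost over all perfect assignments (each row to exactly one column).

optimal assignment: row0→col1 (cost 6), row1→col0 (cost 2), row2→col3 (cost 10), row3→col2 (cost 6)
total = 6 + 2 + 10 + 6 = 24

Minimum assignment cost: 24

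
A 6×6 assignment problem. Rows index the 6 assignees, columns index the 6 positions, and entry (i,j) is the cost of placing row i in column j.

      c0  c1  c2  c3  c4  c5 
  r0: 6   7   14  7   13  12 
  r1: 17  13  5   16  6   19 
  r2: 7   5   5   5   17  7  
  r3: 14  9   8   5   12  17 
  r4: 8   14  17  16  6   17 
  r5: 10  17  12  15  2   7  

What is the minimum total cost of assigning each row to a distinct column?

one of 2 optimal assignments: row0→col0 (cost 6), row1→col2 (cost 5), row2→col1 (cost 5), row3→col3 (cost 5), row4→col4 (cost 6), row5→col5 (cost 7)
total = 6 + 5 + 5 + 5 + 6 + 7 = 34

Minimum assignment cost: 34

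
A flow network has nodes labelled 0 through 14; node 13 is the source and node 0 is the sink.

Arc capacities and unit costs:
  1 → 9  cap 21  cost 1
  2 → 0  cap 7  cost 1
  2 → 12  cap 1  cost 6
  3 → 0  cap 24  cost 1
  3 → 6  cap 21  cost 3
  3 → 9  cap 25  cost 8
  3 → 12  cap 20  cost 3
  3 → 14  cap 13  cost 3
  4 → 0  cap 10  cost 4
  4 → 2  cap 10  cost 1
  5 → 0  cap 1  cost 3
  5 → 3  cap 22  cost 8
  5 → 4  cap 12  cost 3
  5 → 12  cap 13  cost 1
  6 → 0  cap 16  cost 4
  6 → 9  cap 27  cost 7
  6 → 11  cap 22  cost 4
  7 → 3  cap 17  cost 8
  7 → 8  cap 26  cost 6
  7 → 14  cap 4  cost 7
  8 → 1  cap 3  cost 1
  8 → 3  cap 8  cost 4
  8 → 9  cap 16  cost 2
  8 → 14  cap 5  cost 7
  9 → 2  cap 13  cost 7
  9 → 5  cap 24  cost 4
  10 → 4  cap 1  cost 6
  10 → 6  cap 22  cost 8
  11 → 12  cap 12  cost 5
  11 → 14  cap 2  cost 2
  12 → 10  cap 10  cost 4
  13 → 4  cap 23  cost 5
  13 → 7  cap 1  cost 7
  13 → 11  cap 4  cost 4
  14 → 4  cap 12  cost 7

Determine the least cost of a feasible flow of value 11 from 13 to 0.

Minimum cost for 11 units: 85

shortest-cost path #1: 13→4→2→0 push 7 @ unit cost 7 (adds 49)
shortest-cost path #2: 13→4→0 push 4 @ unit cost 9 (adds 36)
total cost = 85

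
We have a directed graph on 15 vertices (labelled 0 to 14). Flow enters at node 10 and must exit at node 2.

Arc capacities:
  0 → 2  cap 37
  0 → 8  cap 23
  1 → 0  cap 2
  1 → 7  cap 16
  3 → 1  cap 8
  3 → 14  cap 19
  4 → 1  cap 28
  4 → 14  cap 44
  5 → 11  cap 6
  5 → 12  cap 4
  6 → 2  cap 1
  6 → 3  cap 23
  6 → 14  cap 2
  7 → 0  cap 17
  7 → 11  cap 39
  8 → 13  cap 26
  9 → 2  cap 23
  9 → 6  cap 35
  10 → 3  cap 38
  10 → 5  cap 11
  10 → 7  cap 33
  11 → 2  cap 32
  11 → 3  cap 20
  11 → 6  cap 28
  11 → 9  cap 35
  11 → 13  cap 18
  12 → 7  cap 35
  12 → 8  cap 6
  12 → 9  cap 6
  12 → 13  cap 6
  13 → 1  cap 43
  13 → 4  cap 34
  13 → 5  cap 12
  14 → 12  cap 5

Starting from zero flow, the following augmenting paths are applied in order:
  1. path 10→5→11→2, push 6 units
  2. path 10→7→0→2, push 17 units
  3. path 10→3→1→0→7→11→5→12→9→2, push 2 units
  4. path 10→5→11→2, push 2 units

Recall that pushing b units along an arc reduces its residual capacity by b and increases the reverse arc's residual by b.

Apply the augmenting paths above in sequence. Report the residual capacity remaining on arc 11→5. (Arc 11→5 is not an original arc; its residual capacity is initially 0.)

Residual capacity of (11,5): 6

after path 1 (10→5→11→2, push 6): res(11,5)=6
after path 2 (10→7→0→2, push 17): res(11,5)=6
after path 3 (10→3→1→0→7→11→5→12→9→2, push 2): res(11,5)=4
after path 4 (10→5→11→2, push 2): res(11,5)=6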